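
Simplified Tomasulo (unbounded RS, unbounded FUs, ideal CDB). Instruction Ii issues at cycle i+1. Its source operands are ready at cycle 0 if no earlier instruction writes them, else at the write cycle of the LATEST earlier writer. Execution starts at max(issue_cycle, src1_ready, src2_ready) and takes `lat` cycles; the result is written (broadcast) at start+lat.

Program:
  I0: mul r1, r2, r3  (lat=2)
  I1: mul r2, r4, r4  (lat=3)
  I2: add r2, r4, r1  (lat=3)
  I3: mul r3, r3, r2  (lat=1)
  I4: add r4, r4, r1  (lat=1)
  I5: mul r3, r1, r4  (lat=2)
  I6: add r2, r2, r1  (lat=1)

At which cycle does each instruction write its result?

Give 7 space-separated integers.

I0 mul r1: issue@1 deps=(None,None) exec_start@1 write@3
I1 mul r2: issue@2 deps=(None,None) exec_start@2 write@5
I2 add r2: issue@3 deps=(None,0) exec_start@3 write@6
I3 mul r3: issue@4 deps=(None,2) exec_start@6 write@7
I4 add r4: issue@5 deps=(None,0) exec_start@5 write@6
I5 mul r3: issue@6 deps=(0,4) exec_start@6 write@8
I6 add r2: issue@7 deps=(2,0) exec_start@7 write@8

Answer: 3 5 6 7 6 8 8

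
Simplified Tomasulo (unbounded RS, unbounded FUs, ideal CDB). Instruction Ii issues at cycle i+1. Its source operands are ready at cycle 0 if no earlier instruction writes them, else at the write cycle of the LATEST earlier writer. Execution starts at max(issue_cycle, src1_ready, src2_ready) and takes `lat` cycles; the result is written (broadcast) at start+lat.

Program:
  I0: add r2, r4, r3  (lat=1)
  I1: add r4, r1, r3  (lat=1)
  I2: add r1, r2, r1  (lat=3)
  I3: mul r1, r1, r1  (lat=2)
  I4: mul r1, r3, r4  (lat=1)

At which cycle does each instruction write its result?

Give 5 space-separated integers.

Answer: 2 3 6 8 6

Derivation:
I0 add r2: issue@1 deps=(None,None) exec_start@1 write@2
I1 add r4: issue@2 deps=(None,None) exec_start@2 write@3
I2 add r1: issue@3 deps=(0,None) exec_start@3 write@6
I3 mul r1: issue@4 deps=(2,2) exec_start@6 write@8
I4 mul r1: issue@5 deps=(None,1) exec_start@5 write@6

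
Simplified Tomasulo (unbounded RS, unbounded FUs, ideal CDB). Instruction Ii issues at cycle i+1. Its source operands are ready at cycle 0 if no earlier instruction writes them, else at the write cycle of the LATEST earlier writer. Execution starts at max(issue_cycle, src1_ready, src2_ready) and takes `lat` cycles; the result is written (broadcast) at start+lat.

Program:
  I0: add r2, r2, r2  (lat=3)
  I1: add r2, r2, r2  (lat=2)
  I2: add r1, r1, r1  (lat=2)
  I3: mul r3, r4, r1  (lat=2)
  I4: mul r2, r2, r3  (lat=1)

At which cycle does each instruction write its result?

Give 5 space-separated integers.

I0 add r2: issue@1 deps=(None,None) exec_start@1 write@4
I1 add r2: issue@2 deps=(0,0) exec_start@4 write@6
I2 add r1: issue@3 deps=(None,None) exec_start@3 write@5
I3 mul r3: issue@4 deps=(None,2) exec_start@5 write@7
I4 mul r2: issue@5 deps=(1,3) exec_start@7 write@8

Answer: 4 6 5 7 8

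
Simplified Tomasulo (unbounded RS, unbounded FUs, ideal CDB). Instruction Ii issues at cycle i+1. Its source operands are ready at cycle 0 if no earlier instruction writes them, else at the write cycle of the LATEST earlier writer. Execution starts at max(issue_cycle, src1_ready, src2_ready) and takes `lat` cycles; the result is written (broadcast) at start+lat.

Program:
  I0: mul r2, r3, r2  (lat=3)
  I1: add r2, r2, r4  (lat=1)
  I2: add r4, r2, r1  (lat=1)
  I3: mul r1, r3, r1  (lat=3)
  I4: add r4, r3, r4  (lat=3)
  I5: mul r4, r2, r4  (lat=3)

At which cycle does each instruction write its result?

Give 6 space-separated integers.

I0 mul r2: issue@1 deps=(None,None) exec_start@1 write@4
I1 add r2: issue@2 deps=(0,None) exec_start@4 write@5
I2 add r4: issue@3 deps=(1,None) exec_start@5 write@6
I3 mul r1: issue@4 deps=(None,None) exec_start@4 write@7
I4 add r4: issue@5 deps=(None,2) exec_start@6 write@9
I5 mul r4: issue@6 deps=(1,4) exec_start@9 write@12

Answer: 4 5 6 7 9 12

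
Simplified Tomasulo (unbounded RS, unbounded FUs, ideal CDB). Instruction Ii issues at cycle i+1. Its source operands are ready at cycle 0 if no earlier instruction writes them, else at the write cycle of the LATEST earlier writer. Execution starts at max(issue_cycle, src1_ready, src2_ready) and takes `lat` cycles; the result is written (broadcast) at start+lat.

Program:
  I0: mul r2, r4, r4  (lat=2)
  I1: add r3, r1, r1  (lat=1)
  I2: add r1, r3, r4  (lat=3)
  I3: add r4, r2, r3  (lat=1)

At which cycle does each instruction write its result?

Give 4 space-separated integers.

Answer: 3 3 6 5

Derivation:
I0 mul r2: issue@1 deps=(None,None) exec_start@1 write@3
I1 add r3: issue@2 deps=(None,None) exec_start@2 write@3
I2 add r1: issue@3 deps=(1,None) exec_start@3 write@6
I3 add r4: issue@4 deps=(0,1) exec_start@4 write@5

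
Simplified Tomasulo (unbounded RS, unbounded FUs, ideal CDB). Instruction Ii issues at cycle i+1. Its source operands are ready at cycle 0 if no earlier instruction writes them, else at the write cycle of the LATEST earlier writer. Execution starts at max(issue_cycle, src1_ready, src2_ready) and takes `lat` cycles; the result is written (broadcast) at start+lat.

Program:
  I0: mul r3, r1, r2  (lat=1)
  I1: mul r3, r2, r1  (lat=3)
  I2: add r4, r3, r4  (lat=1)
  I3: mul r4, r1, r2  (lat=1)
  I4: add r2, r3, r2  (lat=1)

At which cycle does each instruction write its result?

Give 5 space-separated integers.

Answer: 2 5 6 5 6

Derivation:
I0 mul r3: issue@1 deps=(None,None) exec_start@1 write@2
I1 mul r3: issue@2 deps=(None,None) exec_start@2 write@5
I2 add r4: issue@3 deps=(1,None) exec_start@5 write@6
I3 mul r4: issue@4 deps=(None,None) exec_start@4 write@5
I4 add r2: issue@5 deps=(1,None) exec_start@5 write@6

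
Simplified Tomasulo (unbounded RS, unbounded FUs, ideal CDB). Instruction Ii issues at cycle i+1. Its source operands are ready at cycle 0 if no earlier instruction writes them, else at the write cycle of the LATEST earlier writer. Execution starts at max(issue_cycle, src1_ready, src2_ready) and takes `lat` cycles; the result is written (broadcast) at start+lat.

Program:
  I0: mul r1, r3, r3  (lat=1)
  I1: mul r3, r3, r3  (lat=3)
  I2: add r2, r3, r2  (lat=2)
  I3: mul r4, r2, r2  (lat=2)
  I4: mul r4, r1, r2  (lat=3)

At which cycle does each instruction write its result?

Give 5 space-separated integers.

I0 mul r1: issue@1 deps=(None,None) exec_start@1 write@2
I1 mul r3: issue@2 deps=(None,None) exec_start@2 write@5
I2 add r2: issue@3 deps=(1,None) exec_start@5 write@7
I3 mul r4: issue@4 deps=(2,2) exec_start@7 write@9
I4 mul r4: issue@5 deps=(0,2) exec_start@7 write@10

Answer: 2 5 7 9 10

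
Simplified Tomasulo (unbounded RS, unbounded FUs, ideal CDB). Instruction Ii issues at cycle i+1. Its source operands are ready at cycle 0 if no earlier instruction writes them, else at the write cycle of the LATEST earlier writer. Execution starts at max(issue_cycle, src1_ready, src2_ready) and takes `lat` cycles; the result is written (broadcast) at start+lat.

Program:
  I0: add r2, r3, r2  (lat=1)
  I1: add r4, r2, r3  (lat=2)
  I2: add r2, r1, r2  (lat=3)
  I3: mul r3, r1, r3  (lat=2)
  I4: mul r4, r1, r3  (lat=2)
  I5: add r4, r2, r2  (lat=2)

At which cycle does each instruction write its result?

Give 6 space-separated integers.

I0 add r2: issue@1 deps=(None,None) exec_start@1 write@2
I1 add r4: issue@2 deps=(0,None) exec_start@2 write@4
I2 add r2: issue@3 deps=(None,0) exec_start@3 write@6
I3 mul r3: issue@4 deps=(None,None) exec_start@4 write@6
I4 mul r4: issue@5 deps=(None,3) exec_start@6 write@8
I5 add r4: issue@6 deps=(2,2) exec_start@6 write@8

Answer: 2 4 6 6 8 8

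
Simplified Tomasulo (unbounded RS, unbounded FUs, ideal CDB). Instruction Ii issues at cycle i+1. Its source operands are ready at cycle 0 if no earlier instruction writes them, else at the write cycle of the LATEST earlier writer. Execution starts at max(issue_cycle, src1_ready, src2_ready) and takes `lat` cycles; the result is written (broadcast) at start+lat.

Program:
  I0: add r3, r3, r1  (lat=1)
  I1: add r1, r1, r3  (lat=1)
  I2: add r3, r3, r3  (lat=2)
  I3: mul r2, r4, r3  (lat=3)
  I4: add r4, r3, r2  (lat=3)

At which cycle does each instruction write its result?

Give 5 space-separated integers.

I0 add r3: issue@1 deps=(None,None) exec_start@1 write@2
I1 add r1: issue@2 deps=(None,0) exec_start@2 write@3
I2 add r3: issue@3 deps=(0,0) exec_start@3 write@5
I3 mul r2: issue@4 deps=(None,2) exec_start@5 write@8
I4 add r4: issue@5 deps=(2,3) exec_start@8 write@11

Answer: 2 3 5 8 11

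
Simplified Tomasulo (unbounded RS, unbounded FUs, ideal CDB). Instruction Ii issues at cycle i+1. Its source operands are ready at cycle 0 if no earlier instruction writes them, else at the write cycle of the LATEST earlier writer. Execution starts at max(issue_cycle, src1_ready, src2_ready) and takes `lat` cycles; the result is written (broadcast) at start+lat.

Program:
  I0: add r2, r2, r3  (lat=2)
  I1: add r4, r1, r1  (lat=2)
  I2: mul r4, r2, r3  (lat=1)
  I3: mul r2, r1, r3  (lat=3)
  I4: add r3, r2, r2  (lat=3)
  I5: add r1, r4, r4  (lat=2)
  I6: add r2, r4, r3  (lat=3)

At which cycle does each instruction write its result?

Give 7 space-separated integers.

Answer: 3 4 4 7 10 8 13

Derivation:
I0 add r2: issue@1 deps=(None,None) exec_start@1 write@3
I1 add r4: issue@2 deps=(None,None) exec_start@2 write@4
I2 mul r4: issue@3 deps=(0,None) exec_start@3 write@4
I3 mul r2: issue@4 deps=(None,None) exec_start@4 write@7
I4 add r3: issue@5 deps=(3,3) exec_start@7 write@10
I5 add r1: issue@6 deps=(2,2) exec_start@6 write@8
I6 add r2: issue@7 deps=(2,4) exec_start@10 write@13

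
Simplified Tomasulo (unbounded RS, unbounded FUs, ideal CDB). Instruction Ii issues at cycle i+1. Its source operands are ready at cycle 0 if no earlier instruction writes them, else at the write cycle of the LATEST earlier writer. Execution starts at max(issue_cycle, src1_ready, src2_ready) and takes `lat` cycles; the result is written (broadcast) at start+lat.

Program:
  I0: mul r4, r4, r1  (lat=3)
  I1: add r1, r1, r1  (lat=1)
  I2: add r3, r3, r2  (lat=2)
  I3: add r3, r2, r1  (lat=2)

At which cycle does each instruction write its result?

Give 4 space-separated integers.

I0 mul r4: issue@1 deps=(None,None) exec_start@1 write@4
I1 add r1: issue@2 deps=(None,None) exec_start@2 write@3
I2 add r3: issue@3 deps=(None,None) exec_start@3 write@5
I3 add r3: issue@4 deps=(None,1) exec_start@4 write@6

Answer: 4 3 5 6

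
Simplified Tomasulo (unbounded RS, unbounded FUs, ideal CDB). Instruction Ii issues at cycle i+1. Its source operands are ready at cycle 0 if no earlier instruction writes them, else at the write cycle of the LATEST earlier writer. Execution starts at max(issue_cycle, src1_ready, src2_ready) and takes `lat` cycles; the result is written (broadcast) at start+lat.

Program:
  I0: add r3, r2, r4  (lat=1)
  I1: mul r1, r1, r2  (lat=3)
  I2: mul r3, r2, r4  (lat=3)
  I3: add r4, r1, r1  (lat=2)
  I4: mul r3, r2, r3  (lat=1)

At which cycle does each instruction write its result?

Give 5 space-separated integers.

Answer: 2 5 6 7 7

Derivation:
I0 add r3: issue@1 deps=(None,None) exec_start@1 write@2
I1 mul r1: issue@2 deps=(None,None) exec_start@2 write@5
I2 mul r3: issue@3 deps=(None,None) exec_start@3 write@6
I3 add r4: issue@4 deps=(1,1) exec_start@5 write@7
I4 mul r3: issue@5 deps=(None,2) exec_start@6 write@7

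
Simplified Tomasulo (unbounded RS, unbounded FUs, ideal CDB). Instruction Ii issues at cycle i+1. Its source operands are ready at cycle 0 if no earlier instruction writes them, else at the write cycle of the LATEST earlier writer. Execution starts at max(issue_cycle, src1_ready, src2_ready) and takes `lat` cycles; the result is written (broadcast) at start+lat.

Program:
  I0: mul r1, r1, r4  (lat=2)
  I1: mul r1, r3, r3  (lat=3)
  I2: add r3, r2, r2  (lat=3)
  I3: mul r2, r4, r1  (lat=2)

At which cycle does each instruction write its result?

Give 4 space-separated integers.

I0 mul r1: issue@1 deps=(None,None) exec_start@1 write@3
I1 mul r1: issue@2 deps=(None,None) exec_start@2 write@5
I2 add r3: issue@3 deps=(None,None) exec_start@3 write@6
I3 mul r2: issue@4 deps=(None,1) exec_start@5 write@7

Answer: 3 5 6 7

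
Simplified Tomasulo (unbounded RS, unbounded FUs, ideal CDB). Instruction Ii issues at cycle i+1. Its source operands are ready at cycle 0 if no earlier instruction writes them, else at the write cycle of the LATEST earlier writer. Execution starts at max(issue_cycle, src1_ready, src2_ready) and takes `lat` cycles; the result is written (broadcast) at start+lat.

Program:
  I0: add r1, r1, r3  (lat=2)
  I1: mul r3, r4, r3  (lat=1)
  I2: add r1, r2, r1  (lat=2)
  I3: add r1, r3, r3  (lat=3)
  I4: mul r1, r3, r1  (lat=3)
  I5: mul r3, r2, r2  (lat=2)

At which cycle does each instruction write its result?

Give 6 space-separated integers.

I0 add r1: issue@1 deps=(None,None) exec_start@1 write@3
I1 mul r3: issue@2 deps=(None,None) exec_start@2 write@3
I2 add r1: issue@3 deps=(None,0) exec_start@3 write@5
I3 add r1: issue@4 deps=(1,1) exec_start@4 write@7
I4 mul r1: issue@5 deps=(1,3) exec_start@7 write@10
I5 mul r3: issue@6 deps=(None,None) exec_start@6 write@8

Answer: 3 3 5 7 10 8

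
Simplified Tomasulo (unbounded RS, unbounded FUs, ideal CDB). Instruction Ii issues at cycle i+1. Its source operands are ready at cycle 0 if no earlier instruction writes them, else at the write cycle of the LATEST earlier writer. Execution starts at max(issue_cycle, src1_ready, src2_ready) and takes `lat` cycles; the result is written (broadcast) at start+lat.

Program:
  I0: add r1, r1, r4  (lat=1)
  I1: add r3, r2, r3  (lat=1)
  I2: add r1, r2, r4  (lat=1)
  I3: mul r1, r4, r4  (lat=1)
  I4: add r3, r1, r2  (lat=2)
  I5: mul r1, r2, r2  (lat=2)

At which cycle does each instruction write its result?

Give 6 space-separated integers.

I0 add r1: issue@1 deps=(None,None) exec_start@1 write@2
I1 add r3: issue@2 deps=(None,None) exec_start@2 write@3
I2 add r1: issue@3 deps=(None,None) exec_start@3 write@4
I3 mul r1: issue@4 deps=(None,None) exec_start@4 write@5
I4 add r3: issue@5 deps=(3,None) exec_start@5 write@7
I5 mul r1: issue@6 deps=(None,None) exec_start@6 write@8

Answer: 2 3 4 5 7 8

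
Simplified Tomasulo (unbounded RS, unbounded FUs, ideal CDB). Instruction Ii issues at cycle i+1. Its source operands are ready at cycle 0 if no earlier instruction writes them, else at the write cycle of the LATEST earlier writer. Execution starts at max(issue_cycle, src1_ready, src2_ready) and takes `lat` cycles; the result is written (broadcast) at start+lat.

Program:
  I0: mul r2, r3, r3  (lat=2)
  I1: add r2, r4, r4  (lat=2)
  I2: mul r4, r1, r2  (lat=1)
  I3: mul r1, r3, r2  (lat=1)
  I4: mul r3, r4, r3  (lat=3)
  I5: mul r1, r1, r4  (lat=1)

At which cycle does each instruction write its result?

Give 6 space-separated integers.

Answer: 3 4 5 5 8 7

Derivation:
I0 mul r2: issue@1 deps=(None,None) exec_start@1 write@3
I1 add r2: issue@2 deps=(None,None) exec_start@2 write@4
I2 mul r4: issue@3 deps=(None,1) exec_start@4 write@5
I3 mul r1: issue@4 deps=(None,1) exec_start@4 write@5
I4 mul r3: issue@5 deps=(2,None) exec_start@5 write@8
I5 mul r1: issue@6 deps=(3,2) exec_start@6 write@7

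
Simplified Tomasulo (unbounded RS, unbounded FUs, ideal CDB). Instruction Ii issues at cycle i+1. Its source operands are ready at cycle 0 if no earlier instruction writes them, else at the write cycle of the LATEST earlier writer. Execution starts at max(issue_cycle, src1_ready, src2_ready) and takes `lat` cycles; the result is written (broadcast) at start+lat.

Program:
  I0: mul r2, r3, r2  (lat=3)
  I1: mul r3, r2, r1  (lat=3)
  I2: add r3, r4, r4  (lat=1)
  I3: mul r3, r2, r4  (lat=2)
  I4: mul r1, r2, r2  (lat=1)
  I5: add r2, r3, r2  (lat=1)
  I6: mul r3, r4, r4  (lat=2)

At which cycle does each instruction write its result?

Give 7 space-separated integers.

Answer: 4 7 4 6 6 7 9

Derivation:
I0 mul r2: issue@1 deps=(None,None) exec_start@1 write@4
I1 mul r3: issue@2 deps=(0,None) exec_start@4 write@7
I2 add r3: issue@3 deps=(None,None) exec_start@3 write@4
I3 mul r3: issue@4 deps=(0,None) exec_start@4 write@6
I4 mul r1: issue@5 deps=(0,0) exec_start@5 write@6
I5 add r2: issue@6 deps=(3,0) exec_start@6 write@7
I6 mul r3: issue@7 deps=(None,None) exec_start@7 write@9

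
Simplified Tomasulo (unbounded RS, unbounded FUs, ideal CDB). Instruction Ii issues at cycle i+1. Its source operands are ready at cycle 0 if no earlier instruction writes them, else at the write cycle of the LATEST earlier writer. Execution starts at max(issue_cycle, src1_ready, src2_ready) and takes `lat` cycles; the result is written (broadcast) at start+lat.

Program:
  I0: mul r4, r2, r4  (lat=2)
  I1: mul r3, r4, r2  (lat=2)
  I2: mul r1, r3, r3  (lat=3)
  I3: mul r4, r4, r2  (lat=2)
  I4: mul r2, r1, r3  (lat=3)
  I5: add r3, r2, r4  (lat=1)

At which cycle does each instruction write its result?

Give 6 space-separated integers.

I0 mul r4: issue@1 deps=(None,None) exec_start@1 write@3
I1 mul r3: issue@2 deps=(0,None) exec_start@3 write@5
I2 mul r1: issue@3 deps=(1,1) exec_start@5 write@8
I3 mul r4: issue@4 deps=(0,None) exec_start@4 write@6
I4 mul r2: issue@5 deps=(2,1) exec_start@8 write@11
I5 add r3: issue@6 deps=(4,3) exec_start@11 write@12

Answer: 3 5 8 6 11 12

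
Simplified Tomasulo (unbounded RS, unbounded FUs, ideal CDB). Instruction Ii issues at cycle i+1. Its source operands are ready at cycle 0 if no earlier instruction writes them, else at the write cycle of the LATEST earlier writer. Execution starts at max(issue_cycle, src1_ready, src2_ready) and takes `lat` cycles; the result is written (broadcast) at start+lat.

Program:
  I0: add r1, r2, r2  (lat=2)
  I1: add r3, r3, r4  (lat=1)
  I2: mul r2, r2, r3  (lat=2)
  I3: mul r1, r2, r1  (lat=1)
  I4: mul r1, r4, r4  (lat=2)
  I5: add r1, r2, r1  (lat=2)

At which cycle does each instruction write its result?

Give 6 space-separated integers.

Answer: 3 3 5 6 7 9

Derivation:
I0 add r1: issue@1 deps=(None,None) exec_start@1 write@3
I1 add r3: issue@2 deps=(None,None) exec_start@2 write@3
I2 mul r2: issue@3 deps=(None,1) exec_start@3 write@5
I3 mul r1: issue@4 deps=(2,0) exec_start@5 write@6
I4 mul r1: issue@5 deps=(None,None) exec_start@5 write@7
I5 add r1: issue@6 deps=(2,4) exec_start@7 write@9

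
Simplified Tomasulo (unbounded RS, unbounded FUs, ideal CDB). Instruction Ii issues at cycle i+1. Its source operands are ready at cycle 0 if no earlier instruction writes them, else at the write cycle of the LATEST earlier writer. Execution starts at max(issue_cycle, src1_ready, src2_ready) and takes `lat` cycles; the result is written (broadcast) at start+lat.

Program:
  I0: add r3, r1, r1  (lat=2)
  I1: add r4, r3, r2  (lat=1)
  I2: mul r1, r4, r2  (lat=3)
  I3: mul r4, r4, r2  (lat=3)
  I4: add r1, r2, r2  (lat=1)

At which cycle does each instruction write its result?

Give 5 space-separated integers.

I0 add r3: issue@1 deps=(None,None) exec_start@1 write@3
I1 add r4: issue@2 deps=(0,None) exec_start@3 write@4
I2 mul r1: issue@3 deps=(1,None) exec_start@4 write@7
I3 mul r4: issue@4 deps=(1,None) exec_start@4 write@7
I4 add r1: issue@5 deps=(None,None) exec_start@5 write@6

Answer: 3 4 7 7 6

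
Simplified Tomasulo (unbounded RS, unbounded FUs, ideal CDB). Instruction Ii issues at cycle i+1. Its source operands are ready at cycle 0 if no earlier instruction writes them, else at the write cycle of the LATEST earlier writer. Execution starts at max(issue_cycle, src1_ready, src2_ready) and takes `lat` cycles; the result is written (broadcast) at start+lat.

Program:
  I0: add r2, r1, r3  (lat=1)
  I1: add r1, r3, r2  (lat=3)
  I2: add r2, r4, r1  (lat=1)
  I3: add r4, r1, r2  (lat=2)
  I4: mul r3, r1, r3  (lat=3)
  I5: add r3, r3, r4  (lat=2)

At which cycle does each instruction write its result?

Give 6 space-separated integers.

I0 add r2: issue@1 deps=(None,None) exec_start@1 write@2
I1 add r1: issue@2 deps=(None,0) exec_start@2 write@5
I2 add r2: issue@3 deps=(None,1) exec_start@5 write@6
I3 add r4: issue@4 deps=(1,2) exec_start@6 write@8
I4 mul r3: issue@5 deps=(1,None) exec_start@5 write@8
I5 add r3: issue@6 deps=(4,3) exec_start@8 write@10

Answer: 2 5 6 8 8 10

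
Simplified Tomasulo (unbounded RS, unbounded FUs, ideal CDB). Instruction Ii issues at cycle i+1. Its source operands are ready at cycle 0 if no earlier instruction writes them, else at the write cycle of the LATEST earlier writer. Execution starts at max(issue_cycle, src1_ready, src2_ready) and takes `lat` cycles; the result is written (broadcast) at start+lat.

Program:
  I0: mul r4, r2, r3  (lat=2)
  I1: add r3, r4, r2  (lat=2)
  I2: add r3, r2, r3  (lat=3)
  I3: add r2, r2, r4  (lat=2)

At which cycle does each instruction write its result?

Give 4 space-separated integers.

I0 mul r4: issue@1 deps=(None,None) exec_start@1 write@3
I1 add r3: issue@2 deps=(0,None) exec_start@3 write@5
I2 add r3: issue@3 deps=(None,1) exec_start@5 write@8
I3 add r2: issue@4 deps=(None,0) exec_start@4 write@6

Answer: 3 5 8 6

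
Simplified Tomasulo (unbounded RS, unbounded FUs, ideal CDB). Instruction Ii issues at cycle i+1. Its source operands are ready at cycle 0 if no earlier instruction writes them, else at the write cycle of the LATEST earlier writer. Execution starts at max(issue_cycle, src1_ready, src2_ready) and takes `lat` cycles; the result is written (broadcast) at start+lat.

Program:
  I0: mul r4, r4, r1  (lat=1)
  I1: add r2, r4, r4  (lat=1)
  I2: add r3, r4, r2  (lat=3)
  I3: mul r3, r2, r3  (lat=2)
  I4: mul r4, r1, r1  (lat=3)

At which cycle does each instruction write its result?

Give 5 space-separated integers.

I0 mul r4: issue@1 deps=(None,None) exec_start@1 write@2
I1 add r2: issue@2 deps=(0,0) exec_start@2 write@3
I2 add r3: issue@3 deps=(0,1) exec_start@3 write@6
I3 mul r3: issue@4 deps=(1,2) exec_start@6 write@8
I4 mul r4: issue@5 deps=(None,None) exec_start@5 write@8

Answer: 2 3 6 8 8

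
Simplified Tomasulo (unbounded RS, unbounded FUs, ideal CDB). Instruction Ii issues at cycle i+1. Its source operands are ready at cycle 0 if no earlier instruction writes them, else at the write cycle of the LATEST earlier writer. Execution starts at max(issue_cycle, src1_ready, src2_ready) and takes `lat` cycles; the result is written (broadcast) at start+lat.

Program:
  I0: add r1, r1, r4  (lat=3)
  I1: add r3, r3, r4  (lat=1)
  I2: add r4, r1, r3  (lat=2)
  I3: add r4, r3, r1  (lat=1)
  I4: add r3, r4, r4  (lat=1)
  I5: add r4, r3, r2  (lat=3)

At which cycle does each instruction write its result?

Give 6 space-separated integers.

I0 add r1: issue@1 deps=(None,None) exec_start@1 write@4
I1 add r3: issue@2 deps=(None,None) exec_start@2 write@3
I2 add r4: issue@3 deps=(0,1) exec_start@4 write@6
I3 add r4: issue@4 deps=(1,0) exec_start@4 write@5
I4 add r3: issue@5 deps=(3,3) exec_start@5 write@6
I5 add r4: issue@6 deps=(4,None) exec_start@6 write@9

Answer: 4 3 6 5 6 9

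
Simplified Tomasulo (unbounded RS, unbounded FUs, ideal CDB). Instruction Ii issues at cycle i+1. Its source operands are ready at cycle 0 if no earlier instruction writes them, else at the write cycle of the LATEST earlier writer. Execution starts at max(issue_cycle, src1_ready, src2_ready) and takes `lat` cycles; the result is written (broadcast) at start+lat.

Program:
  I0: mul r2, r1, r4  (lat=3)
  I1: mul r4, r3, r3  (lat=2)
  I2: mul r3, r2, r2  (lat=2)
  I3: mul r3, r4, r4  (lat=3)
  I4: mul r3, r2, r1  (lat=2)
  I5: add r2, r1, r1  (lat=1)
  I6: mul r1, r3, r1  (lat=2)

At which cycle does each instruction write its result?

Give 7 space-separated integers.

I0 mul r2: issue@1 deps=(None,None) exec_start@1 write@4
I1 mul r4: issue@2 deps=(None,None) exec_start@2 write@4
I2 mul r3: issue@3 deps=(0,0) exec_start@4 write@6
I3 mul r3: issue@4 deps=(1,1) exec_start@4 write@7
I4 mul r3: issue@5 deps=(0,None) exec_start@5 write@7
I5 add r2: issue@6 deps=(None,None) exec_start@6 write@7
I6 mul r1: issue@7 deps=(4,None) exec_start@7 write@9

Answer: 4 4 6 7 7 7 9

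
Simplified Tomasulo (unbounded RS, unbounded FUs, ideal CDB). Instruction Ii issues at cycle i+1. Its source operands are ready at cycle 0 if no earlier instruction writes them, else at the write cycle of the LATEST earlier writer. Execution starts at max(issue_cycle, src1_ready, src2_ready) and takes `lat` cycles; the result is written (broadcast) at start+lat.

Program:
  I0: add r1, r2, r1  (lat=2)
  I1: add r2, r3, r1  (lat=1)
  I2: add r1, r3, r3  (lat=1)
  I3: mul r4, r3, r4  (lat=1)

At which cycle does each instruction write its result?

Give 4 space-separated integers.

I0 add r1: issue@1 deps=(None,None) exec_start@1 write@3
I1 add r2: issue@2 deps=(None,0) exec_start@3 write@4
I2 add r1: issue@3 deps=(None,None) exec_start@3 write@4
I3 mul r4: issue@4 deps=(None,None) exec_start@4 write@5

Answer: 3 4 4 5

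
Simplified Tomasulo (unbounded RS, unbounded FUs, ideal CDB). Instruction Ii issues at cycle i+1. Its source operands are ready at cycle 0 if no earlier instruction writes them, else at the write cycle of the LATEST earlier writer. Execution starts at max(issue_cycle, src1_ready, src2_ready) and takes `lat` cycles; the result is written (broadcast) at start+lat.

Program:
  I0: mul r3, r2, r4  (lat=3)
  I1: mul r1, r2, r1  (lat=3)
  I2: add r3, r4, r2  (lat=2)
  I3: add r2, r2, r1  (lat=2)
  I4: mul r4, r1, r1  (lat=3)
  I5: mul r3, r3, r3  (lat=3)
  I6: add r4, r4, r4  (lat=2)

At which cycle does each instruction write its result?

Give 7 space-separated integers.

Answer: 4 5 5 7 8 9 10

Derivation:
I0 mul r3: issue@1 deps=(None,None) exec_start@1 write@4
I1 mul r1: issue@2 deps=(None,None) exec_start@2 write@5
I2 add r3: issue@3 deps=(None,None) exec_start@3 write@5
I3 add r2: issue@4 deps=(None,1) exec_start@5 write@7
I4 mul r4: issue@5 deps=(1,1) exec_start@5 write@8
I5 mul r3: issue@6 deps=(2,2) exec_start@6 write@9
I6 add r4: issue@7 deps=(4,4) exec_start@8 write@10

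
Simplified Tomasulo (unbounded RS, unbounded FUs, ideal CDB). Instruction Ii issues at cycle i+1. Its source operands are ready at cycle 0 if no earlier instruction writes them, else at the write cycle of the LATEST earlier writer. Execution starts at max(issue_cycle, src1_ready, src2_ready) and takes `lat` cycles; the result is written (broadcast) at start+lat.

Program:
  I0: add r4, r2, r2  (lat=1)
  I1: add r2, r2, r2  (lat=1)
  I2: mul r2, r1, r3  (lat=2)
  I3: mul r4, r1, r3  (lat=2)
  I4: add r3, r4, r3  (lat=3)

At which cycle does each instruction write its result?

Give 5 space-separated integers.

I0 add r4: issue@1 deps=(None,None) exec_start@1 write@2
I1 add r2: issue@2 deps=(None,None) exec_start@2 write@3
I2 mul r2: issue@3 deps=(None,None) exec_start@3 write@5
I3 mul r4: issue@4 deps=(None,None) exec_start@4 write@6
I4 add r3: issue@5 deps=(3,None) exec_start@6 write@9

Answer: 2 3 5 6 9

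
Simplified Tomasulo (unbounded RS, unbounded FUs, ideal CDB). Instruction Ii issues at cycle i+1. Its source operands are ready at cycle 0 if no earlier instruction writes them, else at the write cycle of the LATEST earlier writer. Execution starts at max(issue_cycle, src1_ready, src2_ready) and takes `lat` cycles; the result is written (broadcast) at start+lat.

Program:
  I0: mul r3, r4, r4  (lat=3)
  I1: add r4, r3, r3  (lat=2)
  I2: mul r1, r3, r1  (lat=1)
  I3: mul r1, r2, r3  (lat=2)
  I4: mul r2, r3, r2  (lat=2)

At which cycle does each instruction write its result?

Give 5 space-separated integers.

I0 mul r3: issue@1 deps=(None,None) exec_start@1 write@4
I1 add r4: issue@2 deps=(0,0) exec_start@4 write@6
I2 mul r1: issue@3 deps=(0,None) exec_start@4 write@5
I3 mul r1: issue@4 deps=(None,0) exec_start@4 write@6
I4 mul r2: issue@5 deps=(0,None) exec_start@5 write@7

Answer: 4 6 5 6 7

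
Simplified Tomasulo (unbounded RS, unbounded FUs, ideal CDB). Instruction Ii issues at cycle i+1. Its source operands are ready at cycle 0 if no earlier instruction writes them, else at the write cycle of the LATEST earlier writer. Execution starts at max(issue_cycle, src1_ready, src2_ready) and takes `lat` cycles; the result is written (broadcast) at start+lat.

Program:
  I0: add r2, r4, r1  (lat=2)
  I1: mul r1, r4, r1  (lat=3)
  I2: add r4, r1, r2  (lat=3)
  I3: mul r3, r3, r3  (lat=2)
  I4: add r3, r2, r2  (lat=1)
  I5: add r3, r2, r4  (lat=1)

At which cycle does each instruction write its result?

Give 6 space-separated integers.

I0 add r2: issue@1 deps=(None,None) exec_start@1 write@3
I1 mul r1: issue@2 deps=(None,None) exec_start@2 write@5
I2 add r4: issue@3 deps=(1,0) exec_start@5 write@8
I3 mul r3: issue@4 deps=(None,None) exec_start@4 write@6
I4 add r3: issue@5 deps=(0,0) exec_start@5 write@6
I5 add r3: issue@6 deps=(0,2) exec_start@8 write@9

Answer: 3 5 8 6 6 9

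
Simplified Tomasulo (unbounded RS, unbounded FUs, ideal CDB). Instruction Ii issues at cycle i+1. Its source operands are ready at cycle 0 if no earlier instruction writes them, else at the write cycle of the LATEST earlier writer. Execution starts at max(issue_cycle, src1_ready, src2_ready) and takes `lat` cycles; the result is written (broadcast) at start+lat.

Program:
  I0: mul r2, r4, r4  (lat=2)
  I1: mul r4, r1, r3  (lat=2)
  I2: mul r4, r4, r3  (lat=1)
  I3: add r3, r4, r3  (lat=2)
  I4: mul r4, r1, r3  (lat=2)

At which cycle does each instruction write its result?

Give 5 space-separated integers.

Answer: 3 4 5 7 9

Derivation:
I0 mul r2: issue@1 deps=(None,None) exec_start@1 write@3
I1 mul r4: issue@2 deps=(None,None) exec_start@2 write@4
I2 mul r4: issue@3 deps=(1,None) exec_start@4 write@5
I3 add r3: issue@4 deps=(2,None) exec_start@5 write@7
I4 mul r4: issue@5 deps=(None,3) exec_start@7 write@9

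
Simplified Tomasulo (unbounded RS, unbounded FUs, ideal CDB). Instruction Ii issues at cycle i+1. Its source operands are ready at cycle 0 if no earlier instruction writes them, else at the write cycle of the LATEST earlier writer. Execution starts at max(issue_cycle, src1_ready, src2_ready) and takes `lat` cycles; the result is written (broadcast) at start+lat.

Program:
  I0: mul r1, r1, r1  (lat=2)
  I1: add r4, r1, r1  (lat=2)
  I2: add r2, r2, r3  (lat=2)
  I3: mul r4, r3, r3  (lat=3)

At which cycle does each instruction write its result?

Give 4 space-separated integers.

I0 mul r1: issue@1 deps=(None,None) exec_start@1 write@3
I1 add r4: issue@2 deps=(0,0) exec_start@3 write@5
I2 add r2: issue@3 deps=(None,None) exec_start@3 write@5
I3 mul r4: issue@4 deps=(None,None) exec_start@4 write@7

Answer: 3 5 5 7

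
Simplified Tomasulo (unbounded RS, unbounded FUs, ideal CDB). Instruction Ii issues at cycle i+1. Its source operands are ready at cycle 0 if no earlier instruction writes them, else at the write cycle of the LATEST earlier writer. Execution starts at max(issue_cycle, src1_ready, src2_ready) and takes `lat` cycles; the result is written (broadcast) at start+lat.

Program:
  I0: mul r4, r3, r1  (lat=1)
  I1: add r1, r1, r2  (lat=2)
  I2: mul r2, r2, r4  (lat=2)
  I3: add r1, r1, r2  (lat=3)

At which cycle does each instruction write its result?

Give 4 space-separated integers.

I0 mul r4: issue@1 deps=(None,None) exec_start@1 write@2
I1 add r1: issue@2 deps=(None,None) exec_start@2 write@4
I2 mul r2: issue@3 deps=(None,0) exec_start@3 write@5
I3 add r1: issue@4 deps=(1,2) exec_start@5 write@8

Answer: 2 4 5 8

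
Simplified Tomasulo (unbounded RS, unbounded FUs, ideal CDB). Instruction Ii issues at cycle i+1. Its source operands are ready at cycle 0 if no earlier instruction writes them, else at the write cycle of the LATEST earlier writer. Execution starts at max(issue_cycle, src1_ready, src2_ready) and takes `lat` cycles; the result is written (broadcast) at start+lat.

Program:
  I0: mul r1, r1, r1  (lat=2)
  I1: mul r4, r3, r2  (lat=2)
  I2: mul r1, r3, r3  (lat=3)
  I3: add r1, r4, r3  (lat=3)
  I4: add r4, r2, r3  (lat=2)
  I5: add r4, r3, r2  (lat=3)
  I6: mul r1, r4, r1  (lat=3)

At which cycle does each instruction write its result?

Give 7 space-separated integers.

Answer: 3 4 6 7 7 9 12

Derivation:
I0 mul r1: issue@1 deps=(None,None) exec_start@1 write@3
I1 mul r4: issue@2 deps=(None,None) exec_start@2 write@4
I2 mul r1: issue@3 deps=(None,None) exec_start@3 write@6
I3 add r1: issue@4 deps=(1,None) exec_start@4 write@7
I4 add r4: issue@5 deps=(None,None) exec_start@5 write@7
I5 add r4: issue@6 deps=(None,None) exec_start@6 write@9
I6 mul r1: issue@7 deps=(5,3) exec_start@9 write@12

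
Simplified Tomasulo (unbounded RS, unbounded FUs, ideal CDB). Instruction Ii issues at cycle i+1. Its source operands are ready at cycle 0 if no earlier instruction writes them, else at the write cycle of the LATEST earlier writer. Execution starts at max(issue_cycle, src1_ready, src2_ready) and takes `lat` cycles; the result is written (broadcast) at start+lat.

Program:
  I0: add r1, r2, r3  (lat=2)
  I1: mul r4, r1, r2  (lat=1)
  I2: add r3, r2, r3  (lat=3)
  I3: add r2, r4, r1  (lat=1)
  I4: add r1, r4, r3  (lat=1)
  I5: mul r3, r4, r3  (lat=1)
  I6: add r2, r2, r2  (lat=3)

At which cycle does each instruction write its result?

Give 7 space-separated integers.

I0 add r1: issue@1 deps=(None,None) exec_start@1 write@3
I1 mul r4: issue@2 deps=(0,None) exec_start@3 write@4
I2 add r3: issue@3 deps=(None,None) exec_start@3 write@6
I3 add r2: issue@4 deps=(1,0) exec_start@4 write@5
I4 add r1: issue@5 deps=(1,2) exec_start@6 write@7
I5 mul r3: issue@6 deps=(1,2) exec_start@6 write@7
I6 add r2: issue@7 deps=(3,3) exec_start@7 write@10

Answer: 3 4 6 5 7 7 10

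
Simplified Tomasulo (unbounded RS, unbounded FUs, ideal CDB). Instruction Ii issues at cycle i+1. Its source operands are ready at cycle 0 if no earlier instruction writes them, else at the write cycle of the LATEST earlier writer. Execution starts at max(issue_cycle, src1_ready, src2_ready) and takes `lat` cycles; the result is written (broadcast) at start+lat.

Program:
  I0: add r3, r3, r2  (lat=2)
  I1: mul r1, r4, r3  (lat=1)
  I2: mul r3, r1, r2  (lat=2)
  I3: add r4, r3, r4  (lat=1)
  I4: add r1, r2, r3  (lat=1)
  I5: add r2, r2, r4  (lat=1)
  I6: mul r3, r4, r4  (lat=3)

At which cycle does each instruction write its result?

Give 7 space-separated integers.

I0 add r3: issue@1 deps=(None,None) exec_start@1 write@3
I1 mul r1: issue@2 deps=(None,0) exec_start@3 write@4
I2 mul r3: issue@3 deps=(1,None) exec_start@4 write@6
I3 add r4: issue@4 deps=(2,None) exec_start@6 write@7
I4 add r1: issue@5 deps=(None,2) exec_start@6 write@7
I5 add r2: issue@6 deps=(None,3) exec_start@7 write@8
I6 mul r3: issue@7 deps=(3,3) exec_start@7 write@10

Answer: 3 4 6 7 7 8 10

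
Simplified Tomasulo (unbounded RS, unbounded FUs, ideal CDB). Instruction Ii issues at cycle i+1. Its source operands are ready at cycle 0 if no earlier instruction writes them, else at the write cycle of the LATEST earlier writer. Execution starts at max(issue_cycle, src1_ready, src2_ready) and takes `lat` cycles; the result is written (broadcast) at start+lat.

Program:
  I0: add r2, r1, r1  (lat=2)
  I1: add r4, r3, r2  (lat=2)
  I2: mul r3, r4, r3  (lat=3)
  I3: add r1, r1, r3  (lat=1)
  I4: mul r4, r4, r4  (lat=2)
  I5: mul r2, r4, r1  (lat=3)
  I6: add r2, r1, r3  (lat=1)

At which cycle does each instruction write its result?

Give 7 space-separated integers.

I0 add r2: issue@1 deps=(None,None) exec_start@1 write@3
I1 add r4: issue@2 deps=(None,0) exec_start@3 write@5
I2 mul r3: issue@3 deps=(1,None) exec_start@5 write@8
I3 add r1: issue@4 deps=(None,2) exec_start@8 write@9
I4 mul r4: issue@5 deps=(1,1) exec_start@5 write@7
I5 mul r2: issue@6 deps=(4,3) exec_start@9 write@12
I6 add r2: issue@7 deps=(3,2) exec_start@9 write@10

Answer: 3 5 8 9 7 12 10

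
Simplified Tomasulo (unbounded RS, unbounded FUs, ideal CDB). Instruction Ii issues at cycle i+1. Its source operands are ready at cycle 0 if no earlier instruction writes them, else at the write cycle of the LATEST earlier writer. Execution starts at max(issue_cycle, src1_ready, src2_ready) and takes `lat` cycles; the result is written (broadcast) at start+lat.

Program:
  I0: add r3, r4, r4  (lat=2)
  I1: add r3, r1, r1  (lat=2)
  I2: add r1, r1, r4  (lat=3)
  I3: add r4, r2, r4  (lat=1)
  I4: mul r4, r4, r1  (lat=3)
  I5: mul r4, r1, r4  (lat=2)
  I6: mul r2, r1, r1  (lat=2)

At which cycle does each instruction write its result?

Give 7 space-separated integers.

Answer: 3 4 6 5 9 11 9

Derivation:
I0 add r3: issue@1 deps=(None,None) exec_start@1 write@3
I1 add r3: issue@2 deps=(None,None) exec_start@2 write@4
I2 add r1: issue@3 deps=(None,None) exec_start@3 write@6
I3 add r4: issue@4 deps=(None,None) exec_start@4 write@5
I4 mul r4: issue@5 deps=(3,2) exec_start@6 write@9
I5 mul r4: issue@6 deps=(2,4) exec_start@9 write@11
I6 mul r2: issue@7 deps=(2,2) exec_start@7 write@9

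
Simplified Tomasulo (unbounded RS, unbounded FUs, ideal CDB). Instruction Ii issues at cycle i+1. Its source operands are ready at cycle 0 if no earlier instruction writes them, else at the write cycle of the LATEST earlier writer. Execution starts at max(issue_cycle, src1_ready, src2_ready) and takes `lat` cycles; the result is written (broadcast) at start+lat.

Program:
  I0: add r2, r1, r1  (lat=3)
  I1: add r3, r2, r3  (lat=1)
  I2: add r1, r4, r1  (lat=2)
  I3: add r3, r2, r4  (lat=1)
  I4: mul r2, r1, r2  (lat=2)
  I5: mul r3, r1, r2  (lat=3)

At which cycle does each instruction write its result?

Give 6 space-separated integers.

Answer: 4 5 5 5 7 10

Derivation:
I0 add r2: issue@1 deps=(None,None) exec_start@1 write@4
I1 add r3: issue@2 deps=(0,None) exec_start@4 write@5
I2 add r1: issue@3 deps=(None,None) exec_start@3 write@5
I3 add r3: issue@4 deps=(0,None) exec_start@4 write@5
I4 mul r2: issue@5 deps=(2,0) exec_start@5 write@7
I5 mul r3: issue@6 deps=(2,4) exec_start@7 write@10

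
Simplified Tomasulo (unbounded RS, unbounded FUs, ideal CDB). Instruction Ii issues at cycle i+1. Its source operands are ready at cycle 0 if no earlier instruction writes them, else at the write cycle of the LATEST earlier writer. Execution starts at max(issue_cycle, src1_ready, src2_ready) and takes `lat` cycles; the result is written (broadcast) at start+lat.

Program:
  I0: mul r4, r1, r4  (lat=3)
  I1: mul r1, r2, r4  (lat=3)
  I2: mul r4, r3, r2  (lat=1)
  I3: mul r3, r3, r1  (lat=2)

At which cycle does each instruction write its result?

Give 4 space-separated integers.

Answer: 4 7 4 9

Derivation:
I0 mul r4: issue@1 deps=(None,None) exec_start@1 write@4
I1 mul r1: issue@2 deps=(None,0) exec_start@4 write@7
I2 mul r4: issue@3 deps=(None,None) exec_start@3 write@4
I3 mul r3: issue@4 deps=(None,1) exec_start@7 write@9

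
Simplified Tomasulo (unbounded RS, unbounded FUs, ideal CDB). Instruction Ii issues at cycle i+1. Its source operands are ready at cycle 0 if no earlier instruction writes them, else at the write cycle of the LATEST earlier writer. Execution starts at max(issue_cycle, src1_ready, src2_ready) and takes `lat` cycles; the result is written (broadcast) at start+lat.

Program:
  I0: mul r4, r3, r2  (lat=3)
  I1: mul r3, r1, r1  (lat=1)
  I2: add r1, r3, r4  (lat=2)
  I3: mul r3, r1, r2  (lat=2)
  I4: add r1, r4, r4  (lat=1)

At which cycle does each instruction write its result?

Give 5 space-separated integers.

I0 mul r4: issue@1 deps=(None,None) exec_start@1 write@4
I1 mul r3: issue@2 deps=(None,None) exec_start@2 write@3
I2 add r1: issue@3 deps=(1,0) exec_start@4 write@6
I3 mul r3: issue@4 deps=(2,None) exec_start@6 write@8
I4 add r1: issue@5 deps=(0,0) exec_start@5 write@6

Answer: 4 3 6 8 6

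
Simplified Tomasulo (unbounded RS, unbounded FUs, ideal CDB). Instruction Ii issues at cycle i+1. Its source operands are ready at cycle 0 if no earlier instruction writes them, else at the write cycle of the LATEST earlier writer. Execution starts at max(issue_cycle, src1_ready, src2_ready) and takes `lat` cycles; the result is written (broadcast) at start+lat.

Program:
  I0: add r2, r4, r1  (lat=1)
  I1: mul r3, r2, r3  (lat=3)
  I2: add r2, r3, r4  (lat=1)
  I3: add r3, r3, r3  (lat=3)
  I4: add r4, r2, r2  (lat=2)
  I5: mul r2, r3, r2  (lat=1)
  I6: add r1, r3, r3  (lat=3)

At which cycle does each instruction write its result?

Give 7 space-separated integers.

I0 add r2: issue@1 deps=(None,None) exec_start@1 write@2
I1 mul r3: issue@2 deps=(0,None) exec_start@2 write@5
I2 add r2: issue@3 deps=(1,None) exec_start@5 write@6
I3 add r3: issue@4 deps=(1,1) exec_start@5 write@8
I4 add r4: issue@5 deps=(2,2) exec_start@6 write@8
I5 mul r2: issue@6 deps=(3,2) exec_start@8 write@9
I6 add r1: issue@7 deps=(3,3) exec_start@8 write@11

Answer: 2 5 6 8 8 9 11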